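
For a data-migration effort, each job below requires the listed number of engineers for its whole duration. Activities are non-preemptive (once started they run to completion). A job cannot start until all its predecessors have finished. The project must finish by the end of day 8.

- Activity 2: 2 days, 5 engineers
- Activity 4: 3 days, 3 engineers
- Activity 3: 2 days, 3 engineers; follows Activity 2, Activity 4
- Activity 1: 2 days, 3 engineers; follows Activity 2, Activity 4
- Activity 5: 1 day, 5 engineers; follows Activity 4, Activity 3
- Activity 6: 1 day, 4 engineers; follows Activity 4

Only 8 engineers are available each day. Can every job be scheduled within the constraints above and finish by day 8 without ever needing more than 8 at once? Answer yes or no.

yes

Schedule Activity 2@1, Activity 4@1, Activity 3@4, Activity 1@4, Activity 5@6, Activity 6@7: d1:8  d2:8  d3:3  d4:6  d5:6  d6:5  d7:4  d8:0 — peak 8 ≤ 8.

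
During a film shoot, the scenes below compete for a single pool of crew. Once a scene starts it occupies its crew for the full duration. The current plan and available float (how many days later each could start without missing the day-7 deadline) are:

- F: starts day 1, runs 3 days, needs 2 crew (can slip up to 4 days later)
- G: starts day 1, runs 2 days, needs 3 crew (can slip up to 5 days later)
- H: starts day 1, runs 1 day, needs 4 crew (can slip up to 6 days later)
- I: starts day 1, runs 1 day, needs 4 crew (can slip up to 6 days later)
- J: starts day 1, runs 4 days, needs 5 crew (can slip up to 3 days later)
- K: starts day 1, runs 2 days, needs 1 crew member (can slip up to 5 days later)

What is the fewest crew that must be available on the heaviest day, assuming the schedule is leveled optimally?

7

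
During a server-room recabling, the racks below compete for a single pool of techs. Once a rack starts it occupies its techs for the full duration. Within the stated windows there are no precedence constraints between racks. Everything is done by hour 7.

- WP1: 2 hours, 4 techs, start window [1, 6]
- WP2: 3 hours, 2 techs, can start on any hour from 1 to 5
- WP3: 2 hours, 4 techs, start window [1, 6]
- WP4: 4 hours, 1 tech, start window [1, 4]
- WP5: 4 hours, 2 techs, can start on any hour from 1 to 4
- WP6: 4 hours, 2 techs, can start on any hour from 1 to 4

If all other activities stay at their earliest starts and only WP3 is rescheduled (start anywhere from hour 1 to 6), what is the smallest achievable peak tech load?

WP3@1: h1:15  h2:15  h3:7  h4:5  h5:0  h6:0  h7:0 → peak 15
WP3@2: h1:11  h2:15  h3:11  h4:5  h5:0  h6:0  h7:0 → peak 15
WP3@3: h1:11  h2:11  h3:11  h4:9  h5:0  h6:0  h7:0 → peak 11
WP3@4: h1:11  h2:11  h3:7  h4:9  h5:4  h6:0  h7:0 → peak 11
WP3@5: h1:11  h2:11  h3:7  h4:5  h5:4  h6:4  h7:0 → peak 11
WP3@6: h1:11  h2:11  h3:7  h4:5  h5:0  h6:4  h7:4 → peak 11
Best is WP3@3, peak 11.

11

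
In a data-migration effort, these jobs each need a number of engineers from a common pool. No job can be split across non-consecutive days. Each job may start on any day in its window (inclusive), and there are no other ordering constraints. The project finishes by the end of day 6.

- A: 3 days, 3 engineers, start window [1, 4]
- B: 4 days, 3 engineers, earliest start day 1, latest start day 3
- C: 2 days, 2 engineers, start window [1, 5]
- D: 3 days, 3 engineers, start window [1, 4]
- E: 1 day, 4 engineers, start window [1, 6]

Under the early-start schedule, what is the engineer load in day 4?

3

At early start, day 4 has: B.
Demand: 3 = 3.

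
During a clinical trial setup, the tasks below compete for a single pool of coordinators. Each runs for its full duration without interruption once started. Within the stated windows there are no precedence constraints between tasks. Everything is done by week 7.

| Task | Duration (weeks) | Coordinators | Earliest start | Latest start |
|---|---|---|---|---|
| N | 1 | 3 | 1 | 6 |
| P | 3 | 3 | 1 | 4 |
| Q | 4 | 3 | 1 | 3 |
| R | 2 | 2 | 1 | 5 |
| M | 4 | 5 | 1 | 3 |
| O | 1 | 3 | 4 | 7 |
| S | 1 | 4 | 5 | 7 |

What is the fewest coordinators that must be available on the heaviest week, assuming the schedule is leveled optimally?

Early-start (N@1, P@1, Q@1, R@1, M@1, O@4, S@5) gives peak 16: w1:16  w2:13  w3:11  w4:11  w5:4  w6:0  w7:0.
Shift M→3.
Schedule N@1, P@1, Q@1, R@1, M@3, O@4, S@5: w1:11  w2:8  w3:11  w4:11  w5:9  w6:5  w7:0 — peak 11.

11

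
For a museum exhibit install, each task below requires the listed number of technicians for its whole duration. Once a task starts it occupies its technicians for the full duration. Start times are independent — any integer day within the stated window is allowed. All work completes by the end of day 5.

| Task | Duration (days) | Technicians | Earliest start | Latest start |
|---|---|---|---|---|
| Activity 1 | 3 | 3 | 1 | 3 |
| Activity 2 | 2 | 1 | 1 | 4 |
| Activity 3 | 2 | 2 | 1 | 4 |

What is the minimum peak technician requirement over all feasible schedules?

Early-start (Activity 1@1, Activity 2@1, Activity 3@1) gives peak 6: d1:6  d2:6  d3:3  d4:0  d5:0.
Shift Activity 2→4, Activity 3→4.
Schedule Activity 1@1, Activity 2@4, Activity 3@4: d1:3  d2:3  d3:3  d4:3  d5:3 — peak 3.
Total technician-days = 15 over 5 days ⇒ peak ≥ ⌈15/5⌉ = 3, so 3 is optimal.

3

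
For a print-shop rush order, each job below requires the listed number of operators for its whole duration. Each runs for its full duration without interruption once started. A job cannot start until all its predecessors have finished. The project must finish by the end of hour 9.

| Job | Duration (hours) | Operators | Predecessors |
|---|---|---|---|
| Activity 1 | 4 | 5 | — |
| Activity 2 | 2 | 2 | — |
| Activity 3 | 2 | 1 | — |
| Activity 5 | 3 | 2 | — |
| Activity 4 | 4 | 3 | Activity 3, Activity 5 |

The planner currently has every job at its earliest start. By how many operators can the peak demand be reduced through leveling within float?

3

Early-start peak: h1:10  h2:10  h3:7  h4:8  h5:3  h6:3  h7:3  h8:0  h9:0 ⇒ 10.
Leveled (Activity 1@1, Activity 2@5, Activity 3@1, Activity 5@3, Activity 4@6): h1:6  h2:6  h3:7  h4:7  h5:4  h6:5  h7:3  h8:3  h9:3 ⇒ 7.
Reduction 10 − 7 = 3.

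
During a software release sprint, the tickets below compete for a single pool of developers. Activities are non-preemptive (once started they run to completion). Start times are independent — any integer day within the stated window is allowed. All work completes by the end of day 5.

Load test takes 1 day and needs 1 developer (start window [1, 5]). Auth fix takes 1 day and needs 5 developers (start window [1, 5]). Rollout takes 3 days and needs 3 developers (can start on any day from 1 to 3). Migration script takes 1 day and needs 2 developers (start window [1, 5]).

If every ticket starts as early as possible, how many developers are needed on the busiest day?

11

Early-start schedule: Load test@1, Auth fix@1, Rollout@1, Migration script@1.
Load per day: day 1: 11, day 2: 3, day 3: 3, day 4: 0, day 5: 0.
Peak is 11.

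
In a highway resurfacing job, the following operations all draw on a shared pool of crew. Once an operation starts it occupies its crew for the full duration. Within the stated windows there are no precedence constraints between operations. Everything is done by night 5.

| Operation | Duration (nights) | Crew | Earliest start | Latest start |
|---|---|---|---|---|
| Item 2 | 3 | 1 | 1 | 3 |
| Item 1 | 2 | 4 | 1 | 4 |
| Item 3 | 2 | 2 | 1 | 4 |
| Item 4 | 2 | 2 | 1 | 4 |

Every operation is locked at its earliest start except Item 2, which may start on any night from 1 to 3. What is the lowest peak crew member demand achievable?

Item 2@1: n1:9  n2:9  n3:1  n4:0  n5:0 → peak 9
Item 2@2: n1:8  n2:9  n3:1  n4:1  n5:0 → peak 9
Item 2@3: n1:8  n2:8  n3:1  n4:1  n5:1 → peak 8
Best is Item 2@3, peak 8.

8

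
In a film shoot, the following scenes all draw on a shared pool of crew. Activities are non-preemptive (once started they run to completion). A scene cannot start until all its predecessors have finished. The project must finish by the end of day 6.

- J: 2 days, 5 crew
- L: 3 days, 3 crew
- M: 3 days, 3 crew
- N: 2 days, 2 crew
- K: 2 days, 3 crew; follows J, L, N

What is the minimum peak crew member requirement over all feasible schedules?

8

Early-start (J@1, L@1, M@1, N@1, K@4) gives peak 13: d1:13  d2:13  d3:6  d4:3  d5:3  d6:0.
Shift M→3, N→3, K→5.
Schedule J@1, L@1, M@3, N@3, K@5: d1:8  d2:8  d3:8  d4:5  d5:6  d6:3 — peak 8.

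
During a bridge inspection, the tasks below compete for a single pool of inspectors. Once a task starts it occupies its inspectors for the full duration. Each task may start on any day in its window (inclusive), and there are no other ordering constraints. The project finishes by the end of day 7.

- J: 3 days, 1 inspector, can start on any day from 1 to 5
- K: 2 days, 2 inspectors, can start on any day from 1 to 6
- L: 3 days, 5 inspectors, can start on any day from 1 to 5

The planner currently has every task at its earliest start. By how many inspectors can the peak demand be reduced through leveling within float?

3

Early-start peak: d1:8  d2:8  d3:6  d4:0  d5:0  d6:0  d7:0 ⇒ 8.
Leveled (J@1, K@1, L@4): d1:3  d2:3  d3:1  d4:5  d5:5  d6:5  d7:0 ⇒ 5.
Reduction 8 − 5 = 3.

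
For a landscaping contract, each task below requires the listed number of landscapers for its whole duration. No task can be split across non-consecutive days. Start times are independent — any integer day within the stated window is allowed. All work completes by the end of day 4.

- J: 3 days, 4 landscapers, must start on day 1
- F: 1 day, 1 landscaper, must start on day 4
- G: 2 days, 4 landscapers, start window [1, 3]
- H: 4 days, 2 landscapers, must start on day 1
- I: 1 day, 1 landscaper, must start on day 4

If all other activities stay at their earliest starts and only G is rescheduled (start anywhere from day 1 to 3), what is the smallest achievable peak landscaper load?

10

G@1: d1:10  d2:10  d3:6  d4:4 → peak 10
G@2: d1:6  d2:10  d3:10  d4:4 → peak 10
G@3: d1:6  d2:6  d3:10  d4:8 → peak 10
Best is G@1, peak 10.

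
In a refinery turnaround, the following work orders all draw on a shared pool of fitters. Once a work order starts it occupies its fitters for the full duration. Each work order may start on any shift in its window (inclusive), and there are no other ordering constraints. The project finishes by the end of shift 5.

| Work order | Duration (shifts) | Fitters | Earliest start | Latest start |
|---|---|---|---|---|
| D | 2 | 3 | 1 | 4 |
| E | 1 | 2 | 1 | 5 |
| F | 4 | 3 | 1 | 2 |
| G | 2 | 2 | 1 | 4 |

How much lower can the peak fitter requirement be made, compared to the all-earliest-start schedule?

Early-start peak: s1:10  s2:8  s3:3  s4:3  s5:0 ⇒ 10.
Leveled (D@1, E@1, F@2, G@3): s1:5  s2:6  s3:5  s4:5  s5:3 ⇒ 6.
Reduction 10 − 6 = 4.

4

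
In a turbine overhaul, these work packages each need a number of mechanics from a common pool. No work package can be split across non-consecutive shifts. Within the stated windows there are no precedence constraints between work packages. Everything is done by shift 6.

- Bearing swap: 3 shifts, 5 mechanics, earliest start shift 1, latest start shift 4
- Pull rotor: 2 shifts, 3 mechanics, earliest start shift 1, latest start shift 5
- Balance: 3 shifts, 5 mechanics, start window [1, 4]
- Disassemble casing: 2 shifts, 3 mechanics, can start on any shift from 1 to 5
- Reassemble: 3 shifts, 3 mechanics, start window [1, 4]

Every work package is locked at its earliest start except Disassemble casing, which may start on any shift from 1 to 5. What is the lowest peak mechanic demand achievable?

16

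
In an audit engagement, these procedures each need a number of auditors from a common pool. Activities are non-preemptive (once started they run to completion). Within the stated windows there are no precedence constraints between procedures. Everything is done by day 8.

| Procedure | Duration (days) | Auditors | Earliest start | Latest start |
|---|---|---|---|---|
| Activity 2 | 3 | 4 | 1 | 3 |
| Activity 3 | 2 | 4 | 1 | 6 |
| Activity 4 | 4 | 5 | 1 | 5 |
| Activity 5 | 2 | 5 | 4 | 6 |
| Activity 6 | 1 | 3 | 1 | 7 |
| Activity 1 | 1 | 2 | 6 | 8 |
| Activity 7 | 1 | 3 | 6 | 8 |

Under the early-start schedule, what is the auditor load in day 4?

10

At early start, day 4 has: Activity 4, Activity 5.
Demand: 5 + 5 = 10.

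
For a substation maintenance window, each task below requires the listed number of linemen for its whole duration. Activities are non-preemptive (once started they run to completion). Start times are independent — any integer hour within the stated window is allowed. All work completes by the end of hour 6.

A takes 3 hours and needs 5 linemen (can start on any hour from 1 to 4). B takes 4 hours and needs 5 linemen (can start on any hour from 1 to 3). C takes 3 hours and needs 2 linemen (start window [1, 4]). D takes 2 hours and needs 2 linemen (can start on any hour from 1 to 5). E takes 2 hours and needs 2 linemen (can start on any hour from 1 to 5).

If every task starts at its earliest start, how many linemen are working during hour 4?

At early start, hour 4 has: B.
Demand: 5 = 5.

5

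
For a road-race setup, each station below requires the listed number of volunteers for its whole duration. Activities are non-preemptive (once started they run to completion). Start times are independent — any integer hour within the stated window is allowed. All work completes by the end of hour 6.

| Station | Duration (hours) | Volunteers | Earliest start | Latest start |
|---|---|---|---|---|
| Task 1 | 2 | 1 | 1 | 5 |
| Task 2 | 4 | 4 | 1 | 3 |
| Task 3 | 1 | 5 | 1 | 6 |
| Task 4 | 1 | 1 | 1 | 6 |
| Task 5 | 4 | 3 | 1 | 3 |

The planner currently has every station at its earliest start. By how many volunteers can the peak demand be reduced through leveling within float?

7

Early-start peak: h1:14  h2:8  h3:7  h4:7  h5:0  h6:0 ⇒ 14.
Leveled (Task 1@1, Task 2@2, Task 3@1, Task 4@1, Task 5@3): h1:7  h2:5  h3:7  h4:7  h5:7  h6:3 ⇒ 7.
Reduction 14 − 7 = 7.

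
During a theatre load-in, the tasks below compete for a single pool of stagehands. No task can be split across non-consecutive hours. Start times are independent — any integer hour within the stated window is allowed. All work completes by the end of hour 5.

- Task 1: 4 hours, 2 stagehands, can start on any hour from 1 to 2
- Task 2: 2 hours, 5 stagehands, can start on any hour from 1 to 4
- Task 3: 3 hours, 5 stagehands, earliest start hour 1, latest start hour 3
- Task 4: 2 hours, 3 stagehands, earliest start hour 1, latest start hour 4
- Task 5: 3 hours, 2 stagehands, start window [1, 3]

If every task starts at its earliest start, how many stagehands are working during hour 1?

At early start, hour 1 has: Task 1, Task 2, Task 3, Task 4, Task 5.
Demand: 2 + 5 + 5 + 3 + 2 = 17.

17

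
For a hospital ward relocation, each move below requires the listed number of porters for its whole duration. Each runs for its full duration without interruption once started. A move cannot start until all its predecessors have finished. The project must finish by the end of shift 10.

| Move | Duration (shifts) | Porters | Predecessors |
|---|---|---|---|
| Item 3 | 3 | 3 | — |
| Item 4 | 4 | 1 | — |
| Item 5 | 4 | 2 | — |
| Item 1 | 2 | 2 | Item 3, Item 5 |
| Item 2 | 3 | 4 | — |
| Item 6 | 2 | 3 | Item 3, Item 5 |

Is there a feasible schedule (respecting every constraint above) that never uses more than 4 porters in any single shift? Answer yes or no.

Total porter-shifts = 43; over 10 shifts the average is 43/10 > 4, so some shift must exceed 4.

no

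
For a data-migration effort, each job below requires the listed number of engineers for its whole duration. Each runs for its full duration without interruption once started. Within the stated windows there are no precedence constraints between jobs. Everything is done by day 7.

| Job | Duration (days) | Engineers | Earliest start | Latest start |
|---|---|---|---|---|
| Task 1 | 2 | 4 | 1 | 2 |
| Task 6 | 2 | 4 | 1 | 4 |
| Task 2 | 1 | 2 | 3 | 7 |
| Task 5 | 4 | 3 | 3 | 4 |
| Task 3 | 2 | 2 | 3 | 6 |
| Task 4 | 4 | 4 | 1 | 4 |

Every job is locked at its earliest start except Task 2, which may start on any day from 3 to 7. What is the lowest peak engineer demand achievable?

Task 2@3: d1:12  d2:12  d3:11  d4:9  d5:3  d6:3  d7:0 → peak 12
Task 2@4: d1:12  d2:12  d3:9  d4:11  d5:3  d6:3  d7:0 → peak 12
Task 2@5: d1:12  d2:12  d3:9  d4:9  d5:5  d6:3  d7:0 → peak 12
Task 2@6: d1:12  d2:12  d3:9  d4:9  d5:3  d6:5  d7:0 → peak 12
Task 2@7: d1:12  d2:12  d3:9  d4:9  d5:3  d6:3  d7:2 → peak 12
Best is Task 2@3, peak 12.

12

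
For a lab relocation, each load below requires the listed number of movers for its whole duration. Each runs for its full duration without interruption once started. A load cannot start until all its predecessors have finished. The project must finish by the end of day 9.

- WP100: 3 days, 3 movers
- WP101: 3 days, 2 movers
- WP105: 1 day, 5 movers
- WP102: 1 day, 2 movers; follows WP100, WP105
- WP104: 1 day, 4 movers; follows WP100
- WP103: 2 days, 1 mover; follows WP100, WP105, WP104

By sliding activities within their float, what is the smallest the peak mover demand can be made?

Early-start (WP100@1, WP101@1, WP105@1, WP102@4, WP104@4, WP103@5) gives peak 10: d1:10  d2:5  d3:5  d4:6  d5:1  d6:1  d7:0  d8:0  d9:0.
Shift WP105→4, WP102→5, WP104→6, WP103→7.
Schedule WP100@1, WP101@1, WP105@4, WP102@5, WP104@6, WP103@7: d1:5  d2:5  d3:5  d4:5  d5:2  d6:4  d7:1  d8:1  d9:0 — peak 5.

5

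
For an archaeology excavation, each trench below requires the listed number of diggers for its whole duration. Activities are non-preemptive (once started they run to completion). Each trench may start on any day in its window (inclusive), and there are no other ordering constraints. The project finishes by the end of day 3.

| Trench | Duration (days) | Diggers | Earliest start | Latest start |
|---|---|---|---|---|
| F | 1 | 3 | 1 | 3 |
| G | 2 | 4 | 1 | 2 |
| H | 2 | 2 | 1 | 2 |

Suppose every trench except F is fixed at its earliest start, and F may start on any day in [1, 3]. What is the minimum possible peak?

F@1: d1:9  d2:6  d3:0 → peak 9
F@2: d1:6  d2:9  d3:0 → peak 9
F@3: d1:6  d2:6  d3:3 → peak 6
Best is F@3, peak 6.

6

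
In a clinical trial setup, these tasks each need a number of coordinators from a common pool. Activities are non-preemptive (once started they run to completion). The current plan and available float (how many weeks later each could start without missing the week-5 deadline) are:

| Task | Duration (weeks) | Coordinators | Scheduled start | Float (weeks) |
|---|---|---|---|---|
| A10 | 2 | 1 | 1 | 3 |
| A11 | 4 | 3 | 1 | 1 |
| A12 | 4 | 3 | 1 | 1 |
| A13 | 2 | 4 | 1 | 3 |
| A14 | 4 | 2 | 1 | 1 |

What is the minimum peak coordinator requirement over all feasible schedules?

Early-start (A10@1, A11@1, A12@1, A13@1, A14@1) gives peak 13: w1:13  w2:13  w3:8  w4:8  w5:0.
Shift A13→3.
Schedule A10@1, A11@1, A12@1, A13@3, A14@1: w1:9  w2:9  w3:12  w4:12  w5:0 — peak 12.

12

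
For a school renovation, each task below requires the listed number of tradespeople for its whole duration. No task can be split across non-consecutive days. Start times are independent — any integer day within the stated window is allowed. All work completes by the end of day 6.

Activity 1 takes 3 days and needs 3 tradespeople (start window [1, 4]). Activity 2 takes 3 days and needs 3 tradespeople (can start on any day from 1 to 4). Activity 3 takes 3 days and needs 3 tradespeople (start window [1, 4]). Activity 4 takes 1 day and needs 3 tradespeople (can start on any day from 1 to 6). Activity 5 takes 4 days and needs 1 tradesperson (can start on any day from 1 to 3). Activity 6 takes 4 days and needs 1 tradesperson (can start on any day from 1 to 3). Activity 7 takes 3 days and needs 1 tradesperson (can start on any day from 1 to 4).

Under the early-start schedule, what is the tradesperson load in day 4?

At early start, day 4 has: Activity 5, Activity 6.
Demand: 1 + 1 = 2.

2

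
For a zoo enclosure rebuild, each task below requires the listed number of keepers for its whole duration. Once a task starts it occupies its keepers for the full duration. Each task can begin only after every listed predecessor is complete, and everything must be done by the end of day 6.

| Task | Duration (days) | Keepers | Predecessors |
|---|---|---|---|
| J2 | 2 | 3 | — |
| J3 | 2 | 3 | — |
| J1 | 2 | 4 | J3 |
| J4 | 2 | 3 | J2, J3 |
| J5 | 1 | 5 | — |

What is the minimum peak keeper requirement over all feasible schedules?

7

Early-start (J2@1, J3@1, J1@3, J4@3, J5@1) gives peak 11: d1:11  d2:6  d3:7  d4:7  d5:0  d6:0.
Shift J5→5.
Schedule J2@1, J3@1, J1@3, J4@3, J5@5: d1:6  d2:6  d3:7  d4:7  d5:5  d6:0 — peak 7.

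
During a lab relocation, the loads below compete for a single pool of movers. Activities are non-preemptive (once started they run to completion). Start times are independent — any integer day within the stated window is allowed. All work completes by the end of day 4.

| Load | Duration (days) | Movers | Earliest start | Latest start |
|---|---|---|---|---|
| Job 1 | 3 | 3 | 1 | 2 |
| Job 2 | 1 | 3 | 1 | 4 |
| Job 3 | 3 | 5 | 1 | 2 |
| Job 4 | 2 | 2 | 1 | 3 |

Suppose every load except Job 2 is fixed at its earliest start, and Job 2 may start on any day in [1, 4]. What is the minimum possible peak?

Job 2@1: d1:13  d2:10  d3:8  d4:0 → peak 13
Job 2@2: d1:10  d2:13  d3:8  d4:0 → peak 13
Job 2@3: d1:10  d2:10  d3:11  d4:0 → peak 11
Job 2@4: d1:10  d2:10  d3:8  d4:3 → peak 10
Best is Job 2@4, peak 10.

10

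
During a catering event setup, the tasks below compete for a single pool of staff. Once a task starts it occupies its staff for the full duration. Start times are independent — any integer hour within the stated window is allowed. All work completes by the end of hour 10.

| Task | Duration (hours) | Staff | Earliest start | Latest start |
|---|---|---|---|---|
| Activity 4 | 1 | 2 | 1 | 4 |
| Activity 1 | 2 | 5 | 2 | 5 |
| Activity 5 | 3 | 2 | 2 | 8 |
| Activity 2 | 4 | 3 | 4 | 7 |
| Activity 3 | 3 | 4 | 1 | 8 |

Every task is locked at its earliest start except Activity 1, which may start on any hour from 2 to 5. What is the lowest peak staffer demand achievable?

Activity 1@2: h1:6  h2:11  h3:11  h4:5  h5:3  h6:3  h7:3  h8:0  h9:0  h10:0 → peak 11
Activity 1@3: h1:6  h2:6  h3:11  h4:10  h5:3  h6:3  h7:3  h8:0  h9:0  h10:0 → peak 11
Activity 1@4: h1:6  h2:6  h3:6  h4:10  h5:8  h6:3  h7:3  h8:0  h9:0  h10:0 → peak 10
Activity 1@5: h1:6  h2:6  h3:6  h4:5  h5:8  h6:8  h7:3  h8:0  h9:0  h10:0 → peak 8
Best is Activity 1@5, peak 8.

8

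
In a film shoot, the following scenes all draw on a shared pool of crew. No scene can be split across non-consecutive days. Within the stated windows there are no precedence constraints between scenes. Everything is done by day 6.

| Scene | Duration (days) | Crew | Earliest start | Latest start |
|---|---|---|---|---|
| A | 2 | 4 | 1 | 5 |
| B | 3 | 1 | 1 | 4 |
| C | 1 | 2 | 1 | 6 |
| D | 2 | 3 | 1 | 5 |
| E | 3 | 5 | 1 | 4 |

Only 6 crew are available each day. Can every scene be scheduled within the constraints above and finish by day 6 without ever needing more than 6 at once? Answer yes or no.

no

The minimum achievable peak is 7; 6 < 7, so no feasible schedule stays within the cap.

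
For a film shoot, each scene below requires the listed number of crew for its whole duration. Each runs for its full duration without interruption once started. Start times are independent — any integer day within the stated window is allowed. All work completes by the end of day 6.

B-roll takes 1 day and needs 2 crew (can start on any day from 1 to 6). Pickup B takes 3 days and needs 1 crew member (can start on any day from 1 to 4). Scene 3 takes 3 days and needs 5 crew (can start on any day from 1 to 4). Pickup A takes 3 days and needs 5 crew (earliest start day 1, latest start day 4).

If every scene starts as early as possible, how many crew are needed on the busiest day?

13

Early-start schedule: B-roll@1, Pickup B@1, Scene 3@1, Pickup A@1.
Load per day: day 1: 13, day 2: 11, day 3: 11, day 4: 0, day 5: 0, day 6: 0.
Peak is 13.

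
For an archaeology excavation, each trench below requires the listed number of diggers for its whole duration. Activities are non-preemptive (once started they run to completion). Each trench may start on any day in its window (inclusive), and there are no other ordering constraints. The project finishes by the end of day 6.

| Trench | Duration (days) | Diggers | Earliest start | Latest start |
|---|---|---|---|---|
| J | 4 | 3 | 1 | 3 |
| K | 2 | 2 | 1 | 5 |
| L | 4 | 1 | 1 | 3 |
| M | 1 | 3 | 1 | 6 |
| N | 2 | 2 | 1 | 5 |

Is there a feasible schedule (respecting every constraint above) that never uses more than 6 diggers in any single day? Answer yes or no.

Schedule J@1, K@1, L@1, M@5, N@3: d1:6  d2:6  d3:6  d4:6  d5:3  d6:0 — peak 6 ≤ 6.

yes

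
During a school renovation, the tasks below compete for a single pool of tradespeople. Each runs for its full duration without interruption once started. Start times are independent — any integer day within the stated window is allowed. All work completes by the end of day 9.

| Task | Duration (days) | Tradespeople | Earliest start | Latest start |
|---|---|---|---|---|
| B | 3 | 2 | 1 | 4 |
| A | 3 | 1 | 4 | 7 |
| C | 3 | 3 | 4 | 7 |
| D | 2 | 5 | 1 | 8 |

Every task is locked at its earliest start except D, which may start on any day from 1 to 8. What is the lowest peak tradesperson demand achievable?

D@1: d1:7  d2:7  d3:2  d4:4  d5:4  d6:4  d7:0  d8:0  d9:0 → peak 7
D@2: d1:2  d2:7  d3:7  d4:4  d5:4  d6:4  d7:0  d8:0  d9:0 → peak 7
D@3: d1:2  d2:2  d3:7  d4:9  d5:4  d6:4  d7:0  d8:0  d9:0 → peak 9
D@4: d1:2  d2:2  d3:2  d4:9  d5:9  d6:4  d7:0  d8:0  d9:0 → peak 9
D@5: d1:2  d2:2  d3:2  d4:4  d5:9  d6:9  d7:0  d8:0  d9:0 → peak 9
D@6: d1:2  d2:2  d3:2  d4:4  d5:4  d6:9  d7:5  d8:0  d9:0 → peak 9
D@7: d1:2  d2:2  d3:2  d4:4  d5:4  d6:4  d7:5  d8:5  d9:0 → peak 5
D@8: d1:2  d2:2  d3:2  d4:4  d5:4  d6:4  d7:0  d8:5  d9:5 → peak 5
Best is D@7, peak 5.

5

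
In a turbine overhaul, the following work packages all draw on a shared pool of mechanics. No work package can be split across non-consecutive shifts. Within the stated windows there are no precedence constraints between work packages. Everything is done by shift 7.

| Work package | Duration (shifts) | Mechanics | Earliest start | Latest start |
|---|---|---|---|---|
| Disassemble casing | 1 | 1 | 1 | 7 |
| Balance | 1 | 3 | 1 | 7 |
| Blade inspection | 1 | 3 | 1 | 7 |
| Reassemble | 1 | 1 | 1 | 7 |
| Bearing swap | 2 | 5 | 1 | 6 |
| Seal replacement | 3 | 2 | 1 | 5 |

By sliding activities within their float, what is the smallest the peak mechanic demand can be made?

5

Early-start (Disassemble casing@1, Balance@1, Blade inspection@1, Reassemble@1, Bearing swap@1, Seal replacement@1) gives peak 15: s1:15  s2:7  s3:2  s4:0  s5:0  s6:0  s7:0.
Shift Blade inspection→2, Bearing swap→3, Seal replacement→5.
Schedule Disassemble casing@1, Balance@1, Blade inspection@2, Reassemble@1, Bearing swap@3, Seal replacement@5: s1:5  s2:3  s3:5  s4:5  s5:2  s6:2  s7:2 — peak 5.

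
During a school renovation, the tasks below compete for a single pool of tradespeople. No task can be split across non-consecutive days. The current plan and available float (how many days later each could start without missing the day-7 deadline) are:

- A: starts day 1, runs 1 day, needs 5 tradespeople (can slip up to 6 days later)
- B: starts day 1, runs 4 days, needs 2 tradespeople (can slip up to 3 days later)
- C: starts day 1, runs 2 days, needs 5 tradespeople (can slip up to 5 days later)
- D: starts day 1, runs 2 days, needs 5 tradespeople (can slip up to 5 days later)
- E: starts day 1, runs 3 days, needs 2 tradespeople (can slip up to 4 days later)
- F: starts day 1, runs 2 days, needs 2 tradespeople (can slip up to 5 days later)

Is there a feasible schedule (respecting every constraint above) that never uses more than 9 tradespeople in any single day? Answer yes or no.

yes

Schedule A@1, B@1, C@2, D@4, E@5, F@6: d1:7  d2:7  d3:7  d4:7  d5:7  d6:4  d7:4 — peak 7 ≤ 9.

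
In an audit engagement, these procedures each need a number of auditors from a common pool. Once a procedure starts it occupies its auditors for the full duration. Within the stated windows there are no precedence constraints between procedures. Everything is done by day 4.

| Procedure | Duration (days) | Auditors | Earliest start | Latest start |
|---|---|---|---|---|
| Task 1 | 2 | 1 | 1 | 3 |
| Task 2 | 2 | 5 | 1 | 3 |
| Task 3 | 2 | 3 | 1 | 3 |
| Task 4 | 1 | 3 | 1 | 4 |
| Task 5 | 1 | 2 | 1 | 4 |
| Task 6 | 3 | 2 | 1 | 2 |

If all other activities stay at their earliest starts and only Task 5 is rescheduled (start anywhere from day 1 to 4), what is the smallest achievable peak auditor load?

Task 5@1: d1:16  d2:11  d3:2  d4:0 → peak 16
Task 5@2: d1:14  d2:13  d3:2  d4:0 → peak 14
Task 5@3: d1:14  d2:11  d3:4  d4:0 → peak 14
Task 5@4: d1:14  d2:11  d3:2  d4:2 → peak 14
Best is Task 5@2, peak 14.

14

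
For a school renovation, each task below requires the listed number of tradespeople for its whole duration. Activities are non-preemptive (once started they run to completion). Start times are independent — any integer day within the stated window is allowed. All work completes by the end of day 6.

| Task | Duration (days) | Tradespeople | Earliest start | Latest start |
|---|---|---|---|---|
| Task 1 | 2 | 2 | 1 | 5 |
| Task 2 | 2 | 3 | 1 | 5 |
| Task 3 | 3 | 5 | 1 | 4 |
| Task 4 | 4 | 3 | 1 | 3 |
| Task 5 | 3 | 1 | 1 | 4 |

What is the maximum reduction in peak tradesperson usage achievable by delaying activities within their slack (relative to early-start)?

6

Early-start peak: d1:14  d2:14  d3:9  d4:3  d5:0  d6:0 ⇒ 14.
Leveled (Task 1@1, Task 2@1, Task 3@4, Task 4@3, Task 5@1): d1:6  d2:6  d3:4  d4:8  d5:8  d6:8 ⇒ 8.
Reduction 14 − 8 = 6.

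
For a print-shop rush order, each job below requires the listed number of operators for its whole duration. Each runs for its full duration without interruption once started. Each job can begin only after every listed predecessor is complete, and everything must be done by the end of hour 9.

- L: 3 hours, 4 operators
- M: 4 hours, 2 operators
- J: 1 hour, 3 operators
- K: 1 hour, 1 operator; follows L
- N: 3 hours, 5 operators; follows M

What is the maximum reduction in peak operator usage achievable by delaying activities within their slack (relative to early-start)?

Early-start peak: h1:9  h2:6  h3:6  h4:3  h5:5  h6:5  h7:5  h8:0  h9:0 ⇒ 9.
Leveled (L@1, M@1, J@4, K@4, N@5): h1:6  h2:6  h3:6  h4:6  h5:5  h6:5  h7:5  h8:0  h9:0 ⇒ 6.
Reduction 9 − 6 = 3.

3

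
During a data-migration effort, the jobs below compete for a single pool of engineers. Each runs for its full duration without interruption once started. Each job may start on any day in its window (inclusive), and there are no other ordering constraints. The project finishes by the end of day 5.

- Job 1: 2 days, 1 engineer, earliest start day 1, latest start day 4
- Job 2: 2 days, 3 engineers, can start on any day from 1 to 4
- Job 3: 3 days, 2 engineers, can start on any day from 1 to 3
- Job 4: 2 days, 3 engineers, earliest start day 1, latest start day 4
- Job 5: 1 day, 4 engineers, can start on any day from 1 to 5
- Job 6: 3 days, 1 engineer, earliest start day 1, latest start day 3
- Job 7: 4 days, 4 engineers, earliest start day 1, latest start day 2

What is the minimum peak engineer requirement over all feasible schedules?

9

Early-start (Job 1@1, Job 2@1, Job 3@1, Job 4@1, Job 5@1, Job 6@1, Job 7@1) gives peak 18: d1:18  d2:14  d3:7  d4:4  d5:0.
Shift Job 3→3, Job 4→4, Job 7→2.
Schedule Job 1@1, Job 2@1, Job 3@3, Job 4@4, Job 5@1, Job 6@1, Job 7@2: d1:9  d2:9  d3:7  d4:9  d5:9 — peak 9.
Total engineer-days = 43 over 5 days ⇒ peak ≥ ⌈43/5⌉ = 9, so 9 is optimal.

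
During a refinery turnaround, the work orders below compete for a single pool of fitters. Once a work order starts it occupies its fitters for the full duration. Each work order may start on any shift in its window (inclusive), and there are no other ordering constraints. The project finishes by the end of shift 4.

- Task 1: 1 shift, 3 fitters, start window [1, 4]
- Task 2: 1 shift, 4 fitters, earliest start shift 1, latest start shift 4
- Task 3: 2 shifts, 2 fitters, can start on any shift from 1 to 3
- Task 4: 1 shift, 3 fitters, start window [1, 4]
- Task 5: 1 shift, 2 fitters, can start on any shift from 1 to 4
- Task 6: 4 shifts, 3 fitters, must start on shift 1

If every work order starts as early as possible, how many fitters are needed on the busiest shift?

17

Early-start schedule: Task 1@1, Task 2@1, Task 3@1, Task 4@1, Task 5@1, Task 6@1.
Load per shift: shift 1: 17, shift 2: 5, shift 3: 3, shift 4: 3.
Peak is 17.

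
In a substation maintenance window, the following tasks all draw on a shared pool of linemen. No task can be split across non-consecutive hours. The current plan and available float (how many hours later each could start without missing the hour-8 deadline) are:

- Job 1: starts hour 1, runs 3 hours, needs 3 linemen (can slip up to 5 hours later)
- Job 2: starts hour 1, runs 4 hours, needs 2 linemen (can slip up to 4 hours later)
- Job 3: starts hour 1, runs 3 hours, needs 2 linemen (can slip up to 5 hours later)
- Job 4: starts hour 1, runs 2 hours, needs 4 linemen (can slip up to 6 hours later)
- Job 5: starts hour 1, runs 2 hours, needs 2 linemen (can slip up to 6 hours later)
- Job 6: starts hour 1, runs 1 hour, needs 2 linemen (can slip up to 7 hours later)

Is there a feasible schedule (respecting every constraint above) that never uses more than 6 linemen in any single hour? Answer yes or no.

yes

Schedule Job 1@1, Job 2@1, Job 3@4, Job 4@5, Job 5@7, Job 6@4: h1:5  h2:5  h3:5  h4:6  h5:6  h6:6  h7:2  h8:2 — peak 6 ≤ 6.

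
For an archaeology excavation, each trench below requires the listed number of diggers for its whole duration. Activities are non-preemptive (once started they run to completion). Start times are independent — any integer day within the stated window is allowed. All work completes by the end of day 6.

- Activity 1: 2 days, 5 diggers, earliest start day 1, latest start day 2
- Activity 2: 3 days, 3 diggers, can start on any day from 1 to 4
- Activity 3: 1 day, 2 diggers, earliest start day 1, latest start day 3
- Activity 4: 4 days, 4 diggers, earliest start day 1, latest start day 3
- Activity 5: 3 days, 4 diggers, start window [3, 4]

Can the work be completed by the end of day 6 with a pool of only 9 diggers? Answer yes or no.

yes

Schedule Activity 1@1, Activity 2@1, Activity 3@3, Activity 4@3, Activity 5@4: d1:8  d2:8  d3:9  d4:8  d5:8  d6:8 — peak 9 ≤ 9.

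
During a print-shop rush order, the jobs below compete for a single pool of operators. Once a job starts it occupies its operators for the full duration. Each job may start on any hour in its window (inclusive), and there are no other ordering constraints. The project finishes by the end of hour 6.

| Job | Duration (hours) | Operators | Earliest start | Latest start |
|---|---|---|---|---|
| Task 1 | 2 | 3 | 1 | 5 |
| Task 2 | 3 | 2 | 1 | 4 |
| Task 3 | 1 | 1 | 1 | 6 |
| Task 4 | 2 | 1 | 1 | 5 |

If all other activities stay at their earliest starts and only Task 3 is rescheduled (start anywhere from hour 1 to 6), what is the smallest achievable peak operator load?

6

Task 3@1: h1:7  h2:6  h3:2  h4:0  h5:0  h6:0 → peak 7
Task 3@2: h1:6  h2:7  h3:2  h4:0  h5:0  h6:0 → peak 7
Task 3@3: h1:6  h2:6  h3:3  h4:0  h5:0  h6:0 → peak 6
Task 3@4: h1:6  h2:6  h3:2  h4:1  h5:0  h6:0 → peak 6
Task 3@5: h1:6  h2:6  h3:2  h4:0  h5:1  h6:0 → peak 6
Task 3@6: h1:6  h2:6  h3:2  h4:0  h5:0  h6:1 → peak 6
Best is Task 3@3, peak 6.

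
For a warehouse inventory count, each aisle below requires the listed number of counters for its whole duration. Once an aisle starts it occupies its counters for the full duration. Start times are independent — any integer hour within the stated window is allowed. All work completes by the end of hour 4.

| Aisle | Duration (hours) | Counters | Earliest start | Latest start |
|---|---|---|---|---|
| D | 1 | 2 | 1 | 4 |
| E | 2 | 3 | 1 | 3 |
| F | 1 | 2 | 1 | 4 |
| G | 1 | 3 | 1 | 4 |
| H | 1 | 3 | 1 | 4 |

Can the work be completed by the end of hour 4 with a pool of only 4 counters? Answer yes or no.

The minimum achievable peak is 5; 4 < 5, so no feasible schedule stays within the cap.

no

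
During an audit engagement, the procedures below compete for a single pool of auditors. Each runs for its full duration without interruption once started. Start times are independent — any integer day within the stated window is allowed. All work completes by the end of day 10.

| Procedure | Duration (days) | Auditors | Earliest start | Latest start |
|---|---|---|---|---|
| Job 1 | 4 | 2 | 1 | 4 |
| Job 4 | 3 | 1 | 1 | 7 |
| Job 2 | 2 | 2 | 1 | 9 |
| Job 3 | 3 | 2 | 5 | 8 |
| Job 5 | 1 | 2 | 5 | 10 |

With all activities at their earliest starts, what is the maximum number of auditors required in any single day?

Early-start schedule: Job 1@1, Job 4@1, Job 2@1, Job 3@5, Job 5@5.
Load per day: day 1: 5, day 2: 5, day 3: 3, day 4: 2, day 5: 4, day 6: 2, day 7: 2, day 8: 0, day 9: 0, day 10: 0.
Peak is 5.

5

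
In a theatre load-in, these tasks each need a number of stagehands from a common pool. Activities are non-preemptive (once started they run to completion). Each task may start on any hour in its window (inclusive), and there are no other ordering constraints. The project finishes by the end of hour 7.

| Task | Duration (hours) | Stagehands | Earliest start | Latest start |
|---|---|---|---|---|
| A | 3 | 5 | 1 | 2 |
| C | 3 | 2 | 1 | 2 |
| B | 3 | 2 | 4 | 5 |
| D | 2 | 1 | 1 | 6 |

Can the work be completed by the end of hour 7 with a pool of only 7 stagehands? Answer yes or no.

yes

Schedule A@1, C@1, B@4, D@4: h1:7  h2:7  h3:7  h4:3  h5:3  h6:2  h7:0 — peak 7 ≤ 7.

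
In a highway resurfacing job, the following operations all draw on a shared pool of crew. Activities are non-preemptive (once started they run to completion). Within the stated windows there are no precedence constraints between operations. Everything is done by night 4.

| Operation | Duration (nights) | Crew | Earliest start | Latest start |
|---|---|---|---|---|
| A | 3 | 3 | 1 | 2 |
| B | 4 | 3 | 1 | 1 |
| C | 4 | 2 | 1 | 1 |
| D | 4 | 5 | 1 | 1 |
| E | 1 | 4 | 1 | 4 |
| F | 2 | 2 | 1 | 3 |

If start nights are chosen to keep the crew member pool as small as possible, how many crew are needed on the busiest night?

15

Early-start (A@1, B@1, C@1, D@1, E@1, F@1) gives peak 19: n1:19  n2:15  n3:13  n4:10.
Shift E→4.
Schedule A@1, B@1, C@1, D@1, E@4, F@1: n1:15  n2:15  n3:13  n4:14 — peak 15.
Total crew member-nights = 57 over 4 nights ⇒ peak ≥ ⌈57/4⌉ = 15, so 15 is optimal.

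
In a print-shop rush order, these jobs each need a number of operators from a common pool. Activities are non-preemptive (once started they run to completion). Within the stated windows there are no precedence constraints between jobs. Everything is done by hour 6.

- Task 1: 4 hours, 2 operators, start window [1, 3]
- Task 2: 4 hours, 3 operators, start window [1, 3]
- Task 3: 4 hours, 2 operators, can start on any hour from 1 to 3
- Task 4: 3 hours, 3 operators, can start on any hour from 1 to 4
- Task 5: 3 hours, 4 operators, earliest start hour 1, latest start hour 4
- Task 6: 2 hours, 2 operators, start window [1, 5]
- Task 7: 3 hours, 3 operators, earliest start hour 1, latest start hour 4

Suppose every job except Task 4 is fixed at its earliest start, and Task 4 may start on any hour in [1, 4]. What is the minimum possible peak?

Task 4@1: h1:19  h2:19  h3:17  h4:7  h5:0  h6:0 → peak 19
Task 4@2: h1:16  h2:19  h3:17  h4:10  h5:0  h6:0 → peak 19
Task 4@3: h1:16  h2:16  h3:17  h4:10  h5:3  h6:0 → peak 17
Task 4@4: h1:16  h2:16  h3:14  h4:10  h5:3  h6:3 → peak 16
Best is Task 4@4, peak 16.

16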